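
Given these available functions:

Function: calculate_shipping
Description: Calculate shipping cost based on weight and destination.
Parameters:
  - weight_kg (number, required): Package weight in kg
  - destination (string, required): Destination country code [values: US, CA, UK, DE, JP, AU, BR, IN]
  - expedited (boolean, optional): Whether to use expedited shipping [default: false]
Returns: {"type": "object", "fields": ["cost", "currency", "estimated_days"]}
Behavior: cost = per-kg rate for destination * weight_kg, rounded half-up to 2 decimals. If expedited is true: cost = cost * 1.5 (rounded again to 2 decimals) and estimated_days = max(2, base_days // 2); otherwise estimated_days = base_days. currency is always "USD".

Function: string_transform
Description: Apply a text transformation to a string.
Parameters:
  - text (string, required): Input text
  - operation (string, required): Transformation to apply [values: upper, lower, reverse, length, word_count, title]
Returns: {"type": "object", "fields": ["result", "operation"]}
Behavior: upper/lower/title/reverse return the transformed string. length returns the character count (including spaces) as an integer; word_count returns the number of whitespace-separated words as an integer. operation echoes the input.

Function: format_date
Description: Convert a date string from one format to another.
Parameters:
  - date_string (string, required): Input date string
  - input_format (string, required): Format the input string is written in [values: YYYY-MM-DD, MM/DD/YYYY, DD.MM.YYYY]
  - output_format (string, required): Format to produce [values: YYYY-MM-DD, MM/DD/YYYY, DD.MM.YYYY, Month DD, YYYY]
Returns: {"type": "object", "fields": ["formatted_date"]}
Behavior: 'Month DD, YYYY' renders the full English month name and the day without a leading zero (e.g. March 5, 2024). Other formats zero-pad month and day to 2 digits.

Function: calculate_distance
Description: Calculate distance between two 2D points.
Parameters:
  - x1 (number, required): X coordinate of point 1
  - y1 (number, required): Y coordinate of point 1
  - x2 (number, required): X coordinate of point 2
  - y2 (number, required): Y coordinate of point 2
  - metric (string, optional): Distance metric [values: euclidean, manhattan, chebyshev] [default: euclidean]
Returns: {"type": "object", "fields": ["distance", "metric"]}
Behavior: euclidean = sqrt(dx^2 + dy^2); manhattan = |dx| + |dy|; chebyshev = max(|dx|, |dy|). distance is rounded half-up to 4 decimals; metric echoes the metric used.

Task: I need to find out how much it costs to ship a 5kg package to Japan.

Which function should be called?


The task needs a function whose description is: Calculate shipping cost based on weight and destination.
calculate_shipping


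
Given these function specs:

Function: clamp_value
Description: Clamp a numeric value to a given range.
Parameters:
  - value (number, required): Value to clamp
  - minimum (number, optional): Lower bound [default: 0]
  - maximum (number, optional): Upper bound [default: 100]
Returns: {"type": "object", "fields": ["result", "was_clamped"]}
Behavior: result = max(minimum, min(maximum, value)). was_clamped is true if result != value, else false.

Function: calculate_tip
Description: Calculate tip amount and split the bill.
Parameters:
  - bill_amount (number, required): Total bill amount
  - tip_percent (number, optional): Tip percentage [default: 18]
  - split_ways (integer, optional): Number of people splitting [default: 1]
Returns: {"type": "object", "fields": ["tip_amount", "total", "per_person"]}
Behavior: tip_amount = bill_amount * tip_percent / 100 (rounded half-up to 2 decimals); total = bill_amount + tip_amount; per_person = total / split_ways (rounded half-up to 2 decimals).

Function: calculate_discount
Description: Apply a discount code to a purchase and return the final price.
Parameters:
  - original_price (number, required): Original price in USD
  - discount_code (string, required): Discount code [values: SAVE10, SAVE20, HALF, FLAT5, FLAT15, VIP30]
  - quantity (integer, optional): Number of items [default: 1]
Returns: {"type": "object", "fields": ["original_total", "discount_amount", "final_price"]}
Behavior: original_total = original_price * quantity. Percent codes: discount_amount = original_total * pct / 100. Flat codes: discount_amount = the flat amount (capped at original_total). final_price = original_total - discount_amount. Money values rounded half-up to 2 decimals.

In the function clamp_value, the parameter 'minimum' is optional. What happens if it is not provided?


The clamp_value spec declares:
  - minimum (number, optional): Lower bound [default: 0]
It defaults to 0


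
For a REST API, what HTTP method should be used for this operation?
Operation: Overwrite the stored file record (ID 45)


GET = read, POST = create, PUT = update/replace, DELETE = remove
This operation is an update/replace.
PUT


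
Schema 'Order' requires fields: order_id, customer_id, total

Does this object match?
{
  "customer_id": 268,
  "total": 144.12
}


Checking required fields...
Missing: order_id
Invalid - missing required field 'order_id'


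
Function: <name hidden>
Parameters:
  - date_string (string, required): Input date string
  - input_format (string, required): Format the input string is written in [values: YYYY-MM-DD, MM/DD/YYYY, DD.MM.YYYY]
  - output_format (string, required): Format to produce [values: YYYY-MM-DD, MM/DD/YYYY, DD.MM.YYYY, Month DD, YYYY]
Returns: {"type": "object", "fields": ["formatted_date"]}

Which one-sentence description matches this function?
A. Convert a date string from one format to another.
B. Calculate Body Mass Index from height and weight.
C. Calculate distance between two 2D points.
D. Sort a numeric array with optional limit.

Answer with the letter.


Parameters date_string, input_format, output_format and return ["formatted_date"] fit: Convert a date string from one format to another.
A


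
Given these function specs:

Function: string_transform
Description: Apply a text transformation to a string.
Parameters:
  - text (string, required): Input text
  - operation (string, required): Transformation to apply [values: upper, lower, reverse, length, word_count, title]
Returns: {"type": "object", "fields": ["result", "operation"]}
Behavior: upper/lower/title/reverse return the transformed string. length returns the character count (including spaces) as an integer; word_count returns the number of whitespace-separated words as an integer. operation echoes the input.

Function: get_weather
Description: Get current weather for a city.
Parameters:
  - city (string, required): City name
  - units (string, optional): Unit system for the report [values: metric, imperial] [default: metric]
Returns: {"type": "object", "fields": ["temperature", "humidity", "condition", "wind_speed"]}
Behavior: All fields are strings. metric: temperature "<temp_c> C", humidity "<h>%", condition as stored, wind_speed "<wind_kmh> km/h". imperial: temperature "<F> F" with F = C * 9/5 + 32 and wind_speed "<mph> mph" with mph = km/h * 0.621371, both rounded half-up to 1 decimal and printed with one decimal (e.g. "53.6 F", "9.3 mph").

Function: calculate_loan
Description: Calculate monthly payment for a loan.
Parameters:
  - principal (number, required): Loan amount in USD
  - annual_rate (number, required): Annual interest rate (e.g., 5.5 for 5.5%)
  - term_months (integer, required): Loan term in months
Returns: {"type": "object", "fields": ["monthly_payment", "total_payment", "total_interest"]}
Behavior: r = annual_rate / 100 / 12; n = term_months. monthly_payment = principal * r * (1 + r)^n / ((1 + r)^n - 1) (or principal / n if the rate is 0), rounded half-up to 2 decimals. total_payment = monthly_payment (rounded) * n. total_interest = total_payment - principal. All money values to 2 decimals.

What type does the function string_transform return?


The string_transform spec declares Returns: {"type": "object", "fields": ["result", "operation"]}
Type:
object


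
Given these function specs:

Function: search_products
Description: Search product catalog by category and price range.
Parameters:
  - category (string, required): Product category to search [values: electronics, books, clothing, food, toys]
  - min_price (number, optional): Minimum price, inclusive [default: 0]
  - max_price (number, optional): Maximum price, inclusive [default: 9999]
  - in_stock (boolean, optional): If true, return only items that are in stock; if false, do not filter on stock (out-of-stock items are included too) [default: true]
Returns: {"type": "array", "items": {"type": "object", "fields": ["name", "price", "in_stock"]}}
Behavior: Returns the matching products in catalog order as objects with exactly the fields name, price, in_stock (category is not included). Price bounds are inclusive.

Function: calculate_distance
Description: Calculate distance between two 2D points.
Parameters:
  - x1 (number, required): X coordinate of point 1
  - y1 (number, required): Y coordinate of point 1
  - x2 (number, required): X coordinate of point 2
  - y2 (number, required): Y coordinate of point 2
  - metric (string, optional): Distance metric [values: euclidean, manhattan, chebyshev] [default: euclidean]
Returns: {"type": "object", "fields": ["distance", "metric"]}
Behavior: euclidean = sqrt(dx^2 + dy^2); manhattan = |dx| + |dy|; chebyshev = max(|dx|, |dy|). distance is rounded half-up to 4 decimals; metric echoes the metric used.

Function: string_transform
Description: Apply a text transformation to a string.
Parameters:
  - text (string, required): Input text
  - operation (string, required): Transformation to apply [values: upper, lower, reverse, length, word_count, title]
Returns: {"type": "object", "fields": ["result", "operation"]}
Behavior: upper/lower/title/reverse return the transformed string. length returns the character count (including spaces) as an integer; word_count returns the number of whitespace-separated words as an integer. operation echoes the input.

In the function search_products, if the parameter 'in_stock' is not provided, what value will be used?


The search_products spec declares:
  - in_stock (boolean, optional): If true, return only items that are in stock; if false, do not filter on stock (out-of-stock items are included too) [default: true]
Default:
true


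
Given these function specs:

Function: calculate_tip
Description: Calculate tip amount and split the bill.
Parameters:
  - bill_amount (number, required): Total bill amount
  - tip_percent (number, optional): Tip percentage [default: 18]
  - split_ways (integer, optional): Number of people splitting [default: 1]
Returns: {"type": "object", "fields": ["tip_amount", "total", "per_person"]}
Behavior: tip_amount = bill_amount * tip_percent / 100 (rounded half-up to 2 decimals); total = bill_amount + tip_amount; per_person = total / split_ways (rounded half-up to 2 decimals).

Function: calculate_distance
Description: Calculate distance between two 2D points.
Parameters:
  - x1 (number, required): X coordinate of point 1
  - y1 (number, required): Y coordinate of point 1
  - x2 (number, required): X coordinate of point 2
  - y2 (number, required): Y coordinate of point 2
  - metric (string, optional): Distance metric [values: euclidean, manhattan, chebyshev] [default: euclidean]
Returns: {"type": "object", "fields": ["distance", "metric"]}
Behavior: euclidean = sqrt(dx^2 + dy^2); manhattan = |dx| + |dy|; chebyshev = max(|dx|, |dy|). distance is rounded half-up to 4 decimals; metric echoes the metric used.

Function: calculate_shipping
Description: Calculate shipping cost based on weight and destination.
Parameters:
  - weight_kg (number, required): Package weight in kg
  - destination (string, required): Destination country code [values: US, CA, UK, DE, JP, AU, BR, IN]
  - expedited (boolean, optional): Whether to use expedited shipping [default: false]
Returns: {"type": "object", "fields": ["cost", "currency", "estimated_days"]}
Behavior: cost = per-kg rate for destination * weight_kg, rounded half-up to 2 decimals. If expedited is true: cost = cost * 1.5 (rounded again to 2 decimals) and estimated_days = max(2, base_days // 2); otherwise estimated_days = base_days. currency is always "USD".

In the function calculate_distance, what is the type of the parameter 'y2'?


The calculate_distance spec declares:
  - y2 (number, required): Y coordinate of point 2
Type:
number


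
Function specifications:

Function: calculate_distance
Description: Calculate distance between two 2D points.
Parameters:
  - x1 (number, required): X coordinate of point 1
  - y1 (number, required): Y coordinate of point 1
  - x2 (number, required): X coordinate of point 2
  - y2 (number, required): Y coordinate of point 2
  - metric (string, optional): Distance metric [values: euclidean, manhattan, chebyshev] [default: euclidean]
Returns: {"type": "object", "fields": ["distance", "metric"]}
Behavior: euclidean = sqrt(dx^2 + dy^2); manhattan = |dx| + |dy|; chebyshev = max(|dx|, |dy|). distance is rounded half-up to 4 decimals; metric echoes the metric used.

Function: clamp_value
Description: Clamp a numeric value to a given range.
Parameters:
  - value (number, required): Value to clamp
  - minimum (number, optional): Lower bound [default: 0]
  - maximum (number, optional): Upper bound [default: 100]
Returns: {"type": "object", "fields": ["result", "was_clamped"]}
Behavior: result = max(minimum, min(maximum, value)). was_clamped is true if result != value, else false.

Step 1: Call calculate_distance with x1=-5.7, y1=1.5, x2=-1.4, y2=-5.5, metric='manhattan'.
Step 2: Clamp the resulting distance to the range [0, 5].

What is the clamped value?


Step 1: calculate_distance (manhattan)
  |dx| = |-1.4 - -5.7| = 4.3; |dy| = |-5.5 - 1.5| = 7
  manhattan: 4.3 + 7 = 11.3
  Round to 4 decimals: 11.3
  -> distance = 11.3
Step 2: clamp_value(value=11.3, minimum=0, maximum=5)
  result = max(0, min(5, 11.3)) = max(0, 5) = 5
  was_clamped = (5 != 11.3) = true
  -> result = 5
5


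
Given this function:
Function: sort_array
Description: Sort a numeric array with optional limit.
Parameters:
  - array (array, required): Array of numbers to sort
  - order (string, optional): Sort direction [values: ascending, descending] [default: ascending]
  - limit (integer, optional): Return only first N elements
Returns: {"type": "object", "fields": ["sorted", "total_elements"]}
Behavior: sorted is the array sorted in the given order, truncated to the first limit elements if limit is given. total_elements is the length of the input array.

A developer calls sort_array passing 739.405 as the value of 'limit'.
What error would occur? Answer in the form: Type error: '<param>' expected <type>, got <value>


Spec: 'limit' is declared as integer; 739.405 is a non-integer number.
Type error: 'limit' expected integer, got 739.405


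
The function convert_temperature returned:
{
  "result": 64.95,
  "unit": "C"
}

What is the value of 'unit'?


C


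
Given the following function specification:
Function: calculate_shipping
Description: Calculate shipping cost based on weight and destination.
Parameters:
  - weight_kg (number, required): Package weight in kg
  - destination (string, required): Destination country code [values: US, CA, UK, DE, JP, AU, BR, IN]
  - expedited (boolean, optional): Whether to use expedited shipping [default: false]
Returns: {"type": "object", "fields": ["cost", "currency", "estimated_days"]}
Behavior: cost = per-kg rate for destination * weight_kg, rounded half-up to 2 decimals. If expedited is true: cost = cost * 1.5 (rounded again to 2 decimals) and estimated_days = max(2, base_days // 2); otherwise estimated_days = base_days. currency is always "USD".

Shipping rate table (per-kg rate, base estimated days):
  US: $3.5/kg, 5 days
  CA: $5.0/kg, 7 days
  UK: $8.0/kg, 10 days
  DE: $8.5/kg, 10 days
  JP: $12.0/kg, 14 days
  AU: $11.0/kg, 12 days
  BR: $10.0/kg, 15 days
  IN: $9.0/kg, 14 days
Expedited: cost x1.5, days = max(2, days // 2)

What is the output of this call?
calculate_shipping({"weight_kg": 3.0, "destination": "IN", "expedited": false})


Rate for IN: $9.0/kg, base 14 days
cost = 9.0 * 3.0 = 27 -> 27.00
expedited not set/false: estimated_days = 14
Output:
{"cost": 27.0, "currency": "USD", "estimated_days": 14}


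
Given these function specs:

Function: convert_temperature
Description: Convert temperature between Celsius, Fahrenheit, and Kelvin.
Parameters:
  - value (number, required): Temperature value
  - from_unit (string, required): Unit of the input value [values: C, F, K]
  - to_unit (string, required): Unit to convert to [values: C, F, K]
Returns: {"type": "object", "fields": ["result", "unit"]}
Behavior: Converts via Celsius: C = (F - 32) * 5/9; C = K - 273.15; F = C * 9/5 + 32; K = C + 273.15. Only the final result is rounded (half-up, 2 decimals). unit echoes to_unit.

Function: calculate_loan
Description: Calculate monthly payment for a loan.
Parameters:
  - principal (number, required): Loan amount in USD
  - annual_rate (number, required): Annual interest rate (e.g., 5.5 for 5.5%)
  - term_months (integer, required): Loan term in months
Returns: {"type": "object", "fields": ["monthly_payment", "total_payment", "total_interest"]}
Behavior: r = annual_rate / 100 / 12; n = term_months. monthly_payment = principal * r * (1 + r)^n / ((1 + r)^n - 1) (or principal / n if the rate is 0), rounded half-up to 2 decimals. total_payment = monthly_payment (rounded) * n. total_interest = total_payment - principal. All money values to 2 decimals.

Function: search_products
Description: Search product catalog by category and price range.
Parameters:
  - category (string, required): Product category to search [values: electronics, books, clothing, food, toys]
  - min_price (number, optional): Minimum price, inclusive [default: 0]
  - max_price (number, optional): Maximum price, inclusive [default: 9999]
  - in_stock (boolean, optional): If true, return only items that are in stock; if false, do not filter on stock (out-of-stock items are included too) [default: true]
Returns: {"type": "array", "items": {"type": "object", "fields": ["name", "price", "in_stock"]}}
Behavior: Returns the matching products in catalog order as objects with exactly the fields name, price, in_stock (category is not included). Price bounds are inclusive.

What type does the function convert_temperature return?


The convert_temperature spec declares Returns: {"type": "object", "fields": ["result", "unit"]}
Type:
object


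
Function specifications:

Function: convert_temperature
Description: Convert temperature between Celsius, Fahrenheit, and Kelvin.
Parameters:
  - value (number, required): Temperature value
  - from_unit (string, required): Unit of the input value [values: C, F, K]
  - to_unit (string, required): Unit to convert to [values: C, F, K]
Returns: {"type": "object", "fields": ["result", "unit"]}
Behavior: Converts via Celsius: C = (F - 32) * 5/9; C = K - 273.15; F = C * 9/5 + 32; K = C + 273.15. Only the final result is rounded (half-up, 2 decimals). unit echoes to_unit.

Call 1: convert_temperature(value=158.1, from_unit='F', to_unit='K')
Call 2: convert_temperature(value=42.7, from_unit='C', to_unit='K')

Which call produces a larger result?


Call 1:
  To C: (158.1 - 32) * 5/9 = 70.055556
  To K: 70.055556 + 273.15 = 343.205556
  Round to 2 decimals: 343.21
  -> 343.21 K
Call 2:
  Input already in C: 42.7
  To K: 42.7 + 273.15 = 315.85
  Round to 2 decimals: 315.85
  -> 315.85 K
Call 1 (343.21 K)


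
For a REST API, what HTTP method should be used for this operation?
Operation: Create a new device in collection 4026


GET = read, POST = create, PUT = update/replace, DELETE = remove
This operation is a create.
POST


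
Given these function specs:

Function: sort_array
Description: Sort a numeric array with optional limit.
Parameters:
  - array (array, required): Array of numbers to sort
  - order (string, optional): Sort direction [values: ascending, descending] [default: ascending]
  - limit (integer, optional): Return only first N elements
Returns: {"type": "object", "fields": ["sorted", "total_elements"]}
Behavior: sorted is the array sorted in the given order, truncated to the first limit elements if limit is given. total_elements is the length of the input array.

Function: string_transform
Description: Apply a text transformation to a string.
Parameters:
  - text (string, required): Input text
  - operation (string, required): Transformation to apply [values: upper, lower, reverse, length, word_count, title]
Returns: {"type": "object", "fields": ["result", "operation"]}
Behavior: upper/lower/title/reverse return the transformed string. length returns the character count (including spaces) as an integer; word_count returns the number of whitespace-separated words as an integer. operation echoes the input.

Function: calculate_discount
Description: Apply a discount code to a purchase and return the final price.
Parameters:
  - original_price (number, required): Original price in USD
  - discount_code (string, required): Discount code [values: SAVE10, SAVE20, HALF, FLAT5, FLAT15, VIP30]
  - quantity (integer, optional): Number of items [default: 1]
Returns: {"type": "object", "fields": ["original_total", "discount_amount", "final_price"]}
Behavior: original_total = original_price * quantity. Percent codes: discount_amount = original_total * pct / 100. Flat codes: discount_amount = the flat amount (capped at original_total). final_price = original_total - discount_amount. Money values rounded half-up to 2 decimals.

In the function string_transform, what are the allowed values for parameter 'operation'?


The string_transform spec declares:
  - operation (string, required): Transformation to apply [values: upper, lower, reverse, length, word_count, title]
Allowed values:
upper, lower, reverse, length, word_count, title


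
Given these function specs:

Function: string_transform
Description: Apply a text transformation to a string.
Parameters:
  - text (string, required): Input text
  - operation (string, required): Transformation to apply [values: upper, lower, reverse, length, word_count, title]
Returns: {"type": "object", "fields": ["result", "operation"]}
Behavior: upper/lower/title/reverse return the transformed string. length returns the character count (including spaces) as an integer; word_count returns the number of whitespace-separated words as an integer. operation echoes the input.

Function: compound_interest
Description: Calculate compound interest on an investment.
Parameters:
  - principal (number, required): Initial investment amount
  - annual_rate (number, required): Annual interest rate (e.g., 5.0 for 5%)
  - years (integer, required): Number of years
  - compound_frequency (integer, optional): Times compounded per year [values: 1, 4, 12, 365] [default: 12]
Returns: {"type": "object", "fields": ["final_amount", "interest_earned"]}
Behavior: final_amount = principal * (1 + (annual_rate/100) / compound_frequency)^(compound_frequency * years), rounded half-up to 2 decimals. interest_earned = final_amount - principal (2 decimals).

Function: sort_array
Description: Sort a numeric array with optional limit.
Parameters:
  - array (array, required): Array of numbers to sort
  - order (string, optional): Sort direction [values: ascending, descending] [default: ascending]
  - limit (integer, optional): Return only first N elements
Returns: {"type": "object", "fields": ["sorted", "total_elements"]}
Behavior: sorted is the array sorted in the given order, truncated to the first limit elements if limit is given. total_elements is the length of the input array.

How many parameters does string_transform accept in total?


Parameters of string_transform: text (required), operation (required)
Total:
2


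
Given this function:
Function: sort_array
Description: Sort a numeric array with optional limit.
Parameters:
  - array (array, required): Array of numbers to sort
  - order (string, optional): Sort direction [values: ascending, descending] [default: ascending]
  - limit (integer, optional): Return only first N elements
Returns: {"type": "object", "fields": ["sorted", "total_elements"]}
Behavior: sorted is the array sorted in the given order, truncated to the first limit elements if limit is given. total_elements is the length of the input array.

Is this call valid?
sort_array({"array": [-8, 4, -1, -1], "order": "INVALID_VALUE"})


Checking parameter values...
Parameter 'order' has value 'INVALID_VALUE' not in allowed: ascending, descending
Invalid - 'order' must be one of ascending, descending


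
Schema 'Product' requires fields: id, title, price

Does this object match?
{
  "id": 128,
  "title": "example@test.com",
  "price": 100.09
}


Checking required fields... All present.
Valid - all required fields present


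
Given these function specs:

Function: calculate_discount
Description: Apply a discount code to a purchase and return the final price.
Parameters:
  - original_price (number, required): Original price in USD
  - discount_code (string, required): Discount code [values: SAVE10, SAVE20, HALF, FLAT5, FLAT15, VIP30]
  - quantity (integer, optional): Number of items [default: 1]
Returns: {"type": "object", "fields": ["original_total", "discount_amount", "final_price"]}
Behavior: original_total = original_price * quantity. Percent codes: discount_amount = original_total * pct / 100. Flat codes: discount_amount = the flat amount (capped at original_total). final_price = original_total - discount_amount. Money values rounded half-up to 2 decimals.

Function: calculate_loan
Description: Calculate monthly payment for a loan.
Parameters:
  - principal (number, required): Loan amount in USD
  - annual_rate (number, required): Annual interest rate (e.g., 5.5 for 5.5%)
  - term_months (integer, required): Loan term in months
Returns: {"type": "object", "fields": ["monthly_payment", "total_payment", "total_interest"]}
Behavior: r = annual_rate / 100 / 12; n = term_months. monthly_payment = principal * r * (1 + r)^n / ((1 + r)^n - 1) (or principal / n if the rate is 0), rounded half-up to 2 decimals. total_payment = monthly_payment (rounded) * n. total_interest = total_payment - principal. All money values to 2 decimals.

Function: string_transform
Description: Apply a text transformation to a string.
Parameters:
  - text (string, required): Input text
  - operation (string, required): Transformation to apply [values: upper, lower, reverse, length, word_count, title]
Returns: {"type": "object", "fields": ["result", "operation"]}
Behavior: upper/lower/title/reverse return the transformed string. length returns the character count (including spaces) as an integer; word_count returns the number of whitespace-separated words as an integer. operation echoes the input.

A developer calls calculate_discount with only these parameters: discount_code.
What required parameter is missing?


Required parameters: original_price, discount_code
Provided: discount_code
Missing: original_price
original_price


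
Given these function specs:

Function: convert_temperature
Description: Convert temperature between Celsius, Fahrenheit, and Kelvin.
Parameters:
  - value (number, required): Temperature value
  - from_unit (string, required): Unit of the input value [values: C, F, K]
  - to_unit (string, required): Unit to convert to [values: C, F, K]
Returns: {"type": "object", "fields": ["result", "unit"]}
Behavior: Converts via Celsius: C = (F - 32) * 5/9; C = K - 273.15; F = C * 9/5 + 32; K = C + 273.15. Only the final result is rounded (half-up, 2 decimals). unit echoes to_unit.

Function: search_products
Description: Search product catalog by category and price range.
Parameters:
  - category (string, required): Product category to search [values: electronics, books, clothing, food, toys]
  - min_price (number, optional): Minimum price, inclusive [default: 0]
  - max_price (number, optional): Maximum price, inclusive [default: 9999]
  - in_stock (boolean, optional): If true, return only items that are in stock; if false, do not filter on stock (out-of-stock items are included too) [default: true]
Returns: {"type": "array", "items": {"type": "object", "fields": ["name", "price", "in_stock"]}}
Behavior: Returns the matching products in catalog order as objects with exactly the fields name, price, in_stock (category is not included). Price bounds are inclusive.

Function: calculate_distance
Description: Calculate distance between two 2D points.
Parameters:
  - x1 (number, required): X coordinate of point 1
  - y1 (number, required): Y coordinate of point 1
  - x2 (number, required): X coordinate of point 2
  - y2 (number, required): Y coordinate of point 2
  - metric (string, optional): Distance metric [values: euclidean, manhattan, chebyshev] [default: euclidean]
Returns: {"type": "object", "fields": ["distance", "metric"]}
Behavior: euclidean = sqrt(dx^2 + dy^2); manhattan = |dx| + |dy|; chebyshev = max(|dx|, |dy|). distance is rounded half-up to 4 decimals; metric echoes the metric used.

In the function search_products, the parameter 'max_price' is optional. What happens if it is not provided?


The search_products spec declares:
  - max_price (number, optional): Maximum price, inclusive [default: 9999]
It defaults to 9999


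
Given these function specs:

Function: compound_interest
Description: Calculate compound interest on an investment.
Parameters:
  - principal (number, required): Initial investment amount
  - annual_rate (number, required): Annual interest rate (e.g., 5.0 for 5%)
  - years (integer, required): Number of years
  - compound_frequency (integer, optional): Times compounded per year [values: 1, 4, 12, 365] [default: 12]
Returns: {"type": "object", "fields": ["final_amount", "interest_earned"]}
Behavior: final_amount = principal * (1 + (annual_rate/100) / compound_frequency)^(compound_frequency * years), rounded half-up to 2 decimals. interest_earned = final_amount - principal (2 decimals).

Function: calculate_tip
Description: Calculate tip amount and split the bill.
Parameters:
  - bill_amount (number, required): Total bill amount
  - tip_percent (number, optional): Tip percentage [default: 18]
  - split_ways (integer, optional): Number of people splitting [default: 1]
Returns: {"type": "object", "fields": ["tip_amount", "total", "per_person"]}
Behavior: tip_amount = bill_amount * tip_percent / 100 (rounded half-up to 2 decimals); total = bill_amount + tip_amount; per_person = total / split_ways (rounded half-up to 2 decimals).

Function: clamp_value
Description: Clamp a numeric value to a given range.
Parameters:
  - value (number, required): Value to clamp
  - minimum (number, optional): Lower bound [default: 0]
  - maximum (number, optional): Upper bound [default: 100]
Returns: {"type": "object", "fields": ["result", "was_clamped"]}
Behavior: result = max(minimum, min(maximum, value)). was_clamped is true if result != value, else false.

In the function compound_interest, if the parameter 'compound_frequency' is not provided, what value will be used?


The compound_interest spec declares:
  - compound_frequency (integer, optional): Times compounded per year [values: 1, 4, 12, 365] [default: 12]
Default:
12


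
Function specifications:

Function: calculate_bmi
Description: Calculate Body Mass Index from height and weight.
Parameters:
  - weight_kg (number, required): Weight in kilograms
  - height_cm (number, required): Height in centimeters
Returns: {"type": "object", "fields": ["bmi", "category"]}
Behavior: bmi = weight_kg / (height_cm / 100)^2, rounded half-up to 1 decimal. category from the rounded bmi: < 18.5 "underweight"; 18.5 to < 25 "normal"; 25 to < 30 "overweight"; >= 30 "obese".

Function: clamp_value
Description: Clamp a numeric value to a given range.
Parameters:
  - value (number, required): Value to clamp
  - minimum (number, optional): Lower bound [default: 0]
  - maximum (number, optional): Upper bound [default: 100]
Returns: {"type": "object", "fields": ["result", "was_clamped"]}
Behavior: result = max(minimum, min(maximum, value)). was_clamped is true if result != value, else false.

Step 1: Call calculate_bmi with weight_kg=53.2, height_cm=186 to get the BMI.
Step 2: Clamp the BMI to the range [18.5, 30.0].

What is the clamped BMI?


Step 1: calculate_bmi(weight_kg=53.2, height_cm=186)
  height_m = 186 / 100 = 1.86
  bmi = 53.2 / 1.86^2 = 53.2 / 3.4596 = 15.3775 -> 15.4
  15.4 < 18.5 -> underweight
  -> bmi = 15.4
Step 2: clamp_value(value=15.4, minimum=18.5, maximum=30.0)
  result = max(18.5, min(30.0, 15.4)) = max(18.5, 15.4) = 18.5
  was_clamped = (18.5 != 15.4) = true
  -> result = 18.5
18.5


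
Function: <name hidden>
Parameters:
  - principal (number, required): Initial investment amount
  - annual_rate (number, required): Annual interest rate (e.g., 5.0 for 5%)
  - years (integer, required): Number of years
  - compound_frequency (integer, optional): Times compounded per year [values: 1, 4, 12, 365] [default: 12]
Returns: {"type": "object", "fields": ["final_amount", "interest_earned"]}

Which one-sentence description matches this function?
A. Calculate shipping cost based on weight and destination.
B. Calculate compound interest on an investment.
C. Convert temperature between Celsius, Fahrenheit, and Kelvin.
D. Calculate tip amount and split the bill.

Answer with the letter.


Parameters principal, annual_rate, years, compound_frequency and return ["final_amount", "interest_earned"] fit: Calculate compound interest on an investment.
B


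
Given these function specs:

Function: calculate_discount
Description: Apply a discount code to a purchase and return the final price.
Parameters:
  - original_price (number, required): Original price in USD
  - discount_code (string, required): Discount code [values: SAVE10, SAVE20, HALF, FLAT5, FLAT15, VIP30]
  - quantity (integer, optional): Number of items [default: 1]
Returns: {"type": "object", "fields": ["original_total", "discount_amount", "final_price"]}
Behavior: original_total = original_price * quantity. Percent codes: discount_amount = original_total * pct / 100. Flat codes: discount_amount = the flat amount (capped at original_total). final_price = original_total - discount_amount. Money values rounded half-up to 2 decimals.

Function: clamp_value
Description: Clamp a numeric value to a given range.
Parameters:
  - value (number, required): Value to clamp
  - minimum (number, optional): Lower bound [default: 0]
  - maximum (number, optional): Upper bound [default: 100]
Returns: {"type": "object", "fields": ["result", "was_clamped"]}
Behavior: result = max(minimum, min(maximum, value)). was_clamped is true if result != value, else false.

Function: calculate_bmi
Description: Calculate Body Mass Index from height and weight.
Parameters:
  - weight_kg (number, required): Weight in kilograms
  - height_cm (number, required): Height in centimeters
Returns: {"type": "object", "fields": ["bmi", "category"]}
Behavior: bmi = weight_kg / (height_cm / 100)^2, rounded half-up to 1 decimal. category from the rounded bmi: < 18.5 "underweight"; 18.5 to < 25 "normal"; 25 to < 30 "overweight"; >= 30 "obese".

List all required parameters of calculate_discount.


Parameters of calculate_discount and their required/optional flag:
  original_price: required
  discount_code: required
  quantity: optional
discount_code, original_price


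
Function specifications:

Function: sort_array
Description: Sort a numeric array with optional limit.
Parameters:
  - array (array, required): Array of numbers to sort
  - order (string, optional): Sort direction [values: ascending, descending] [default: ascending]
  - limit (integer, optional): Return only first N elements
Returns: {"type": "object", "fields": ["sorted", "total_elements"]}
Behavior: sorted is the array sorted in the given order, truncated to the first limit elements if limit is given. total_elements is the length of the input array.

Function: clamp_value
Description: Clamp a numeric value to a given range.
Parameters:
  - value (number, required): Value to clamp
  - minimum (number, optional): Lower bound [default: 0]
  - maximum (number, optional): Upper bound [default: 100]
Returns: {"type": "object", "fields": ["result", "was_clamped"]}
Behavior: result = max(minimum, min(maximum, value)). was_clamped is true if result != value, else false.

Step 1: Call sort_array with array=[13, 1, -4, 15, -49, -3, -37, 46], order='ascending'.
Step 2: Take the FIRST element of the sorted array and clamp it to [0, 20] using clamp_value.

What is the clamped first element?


Step 1: sort_array(order=ascending)
  sorted: [-49, -37, -4, -3, 1, 13, 15, 46]
  -> first element = -49
Step 2: clamp_value(value=-49, minimum=0, maximum=20)
  result = max(0, min(20, -49)) = max(0, -49) = 0
  was_clamped = (0 != -49) = true
  -> result = 0
0


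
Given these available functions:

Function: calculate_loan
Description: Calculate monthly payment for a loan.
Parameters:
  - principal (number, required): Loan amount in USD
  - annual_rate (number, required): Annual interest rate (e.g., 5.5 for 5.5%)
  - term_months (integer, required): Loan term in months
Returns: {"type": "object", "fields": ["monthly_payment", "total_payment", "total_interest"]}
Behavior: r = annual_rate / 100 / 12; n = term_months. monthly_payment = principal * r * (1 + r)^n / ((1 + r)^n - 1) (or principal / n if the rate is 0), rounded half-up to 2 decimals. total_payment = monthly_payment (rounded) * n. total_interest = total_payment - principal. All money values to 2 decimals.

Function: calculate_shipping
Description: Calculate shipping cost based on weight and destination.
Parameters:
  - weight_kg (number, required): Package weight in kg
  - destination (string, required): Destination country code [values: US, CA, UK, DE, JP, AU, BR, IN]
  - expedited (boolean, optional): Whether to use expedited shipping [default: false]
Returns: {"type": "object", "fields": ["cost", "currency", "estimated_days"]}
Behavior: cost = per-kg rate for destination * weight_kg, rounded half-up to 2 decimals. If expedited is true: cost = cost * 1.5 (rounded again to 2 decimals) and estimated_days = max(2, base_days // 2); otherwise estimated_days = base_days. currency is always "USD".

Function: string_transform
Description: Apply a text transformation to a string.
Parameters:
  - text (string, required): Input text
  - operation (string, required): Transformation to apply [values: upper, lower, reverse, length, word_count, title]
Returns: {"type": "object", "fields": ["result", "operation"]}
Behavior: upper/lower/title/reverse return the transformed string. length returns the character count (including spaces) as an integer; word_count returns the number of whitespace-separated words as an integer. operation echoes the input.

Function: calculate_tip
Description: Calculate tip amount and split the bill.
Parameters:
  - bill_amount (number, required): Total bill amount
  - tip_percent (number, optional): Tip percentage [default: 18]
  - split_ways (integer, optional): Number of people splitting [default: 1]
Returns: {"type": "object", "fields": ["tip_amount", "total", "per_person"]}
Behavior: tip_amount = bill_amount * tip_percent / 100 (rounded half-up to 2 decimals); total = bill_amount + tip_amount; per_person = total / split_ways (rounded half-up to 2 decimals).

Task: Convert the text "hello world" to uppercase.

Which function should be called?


The task needs a function whose description is: Apply a text transformation to a string.
string_transform


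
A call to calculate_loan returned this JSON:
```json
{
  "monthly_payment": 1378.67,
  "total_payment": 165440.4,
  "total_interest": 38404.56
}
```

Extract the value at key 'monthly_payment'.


1378.67


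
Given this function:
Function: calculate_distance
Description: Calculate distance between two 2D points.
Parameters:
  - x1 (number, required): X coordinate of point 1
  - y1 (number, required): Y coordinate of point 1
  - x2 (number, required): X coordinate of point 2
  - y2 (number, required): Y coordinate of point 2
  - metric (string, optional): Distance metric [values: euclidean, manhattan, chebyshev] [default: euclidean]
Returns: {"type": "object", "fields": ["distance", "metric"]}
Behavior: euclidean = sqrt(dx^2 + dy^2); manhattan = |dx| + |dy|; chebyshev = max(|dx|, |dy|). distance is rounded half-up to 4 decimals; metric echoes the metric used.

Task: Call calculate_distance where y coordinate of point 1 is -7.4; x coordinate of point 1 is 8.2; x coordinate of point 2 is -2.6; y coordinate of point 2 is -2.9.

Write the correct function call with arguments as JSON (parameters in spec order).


Mapping each described value to its parameter name:
  'Y coordinate of point 1' -> y1 = -7.4
  'X coordinate of point 1' -> x1 = 8.2
  'X coordinate of point 2' -> x2 = -2.6
  'Y coordinate of point 2' -> y2 = -2.9
calculate_distance({"x1": 8.2, "y1": -7.4, "x2": -2.6, "y2": -2.9})
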